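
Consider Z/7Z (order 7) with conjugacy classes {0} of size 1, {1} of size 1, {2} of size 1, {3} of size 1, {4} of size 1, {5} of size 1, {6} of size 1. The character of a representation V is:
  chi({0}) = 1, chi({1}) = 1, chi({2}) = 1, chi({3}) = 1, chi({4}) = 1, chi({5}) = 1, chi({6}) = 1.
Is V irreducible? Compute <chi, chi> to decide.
Irreducible: <chi, chi> = 1.

<chi, chi> = (1/|G|) sum_C |C| * |chi(C)|^2 = (1/7)[1*|1|^2 + 1*|1|^2 + 1*|1|^2 + 1*|1|^2 + 1*|1|^2 + 1*|1|^2 + 1*|1|^2]
  = (1/7)[(1) + (1) + (1) + (1) + (1) + (1) + (1)] = 7/7 = 1.
(Exp terms are combined using exp(i*s)*conj(exp(i*t)) = exp(i*(s-t)), and sums of them are collapsed using the identity that for every m > 1 the m distinct m-th roots of unity sum to 0, e.g. 1 + exp(2*I*pi/3) + exp(-2*I*pi/3) = 0.)
A character is irreducible iff <chi, chi> = 1, so this representation is irreducible.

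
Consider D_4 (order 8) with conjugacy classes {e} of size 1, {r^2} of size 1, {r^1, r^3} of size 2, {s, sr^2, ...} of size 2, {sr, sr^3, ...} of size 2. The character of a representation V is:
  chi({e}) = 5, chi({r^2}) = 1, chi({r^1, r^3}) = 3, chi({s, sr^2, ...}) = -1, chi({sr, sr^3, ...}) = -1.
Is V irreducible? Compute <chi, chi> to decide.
Not irreducible (reducible): <chi, chi> = 6 > 1.

Justification: <chi, chi> = (1/|G|) sum_C |C| * |chi(C)|^2 = (1/8)[1*|5|^2 + 1*|1|^2 + 2*|3|^2 + 2*|-1|^2 + 2*|-1|^2]
  = (1/8)[(25) + (1) + (18) + (2) + (2)] = 48/8 = 6.
A character is irreducible iff <chi, chi> = 1, so this representation is reducible.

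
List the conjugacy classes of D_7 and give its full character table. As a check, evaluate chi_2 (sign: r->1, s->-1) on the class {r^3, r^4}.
Conjugacy classes: {e} of size 1, {r^1, r^6} of size 2, {r^2, r^5} of size 2, {r^3, r^4} of size 2, {s, sr, ..., sr^6} of size 7.
Character table:
  irrep \ class              {e} (size 1)  {r^1, r^6} (size 2)  {r^2, r^5} (size 2)  {r^3, r^4} (size 2)  {s, sr, ..., sr^6} (size 7)
  chi_1 (triv)               1             1                    1                    1                    1                          
  chi_2 (sign: r->1, s->-1)  1             1                    1                    1                    -1                         
  chi_3 (2d, j=1)            2             2*cos(2*pi/7)        -2*cos(3*pi/7)       -2*cos(pi/7)         0                          
  chi_4 (2d, j=2)            2             -2*cos(3*pi/7)       -2*cos(pi/7)         2*cos(2*pi/7)        0                          
  chi_5 (2d, j=3)            2             -2*cos(pi/7)         2*cos(2*pi/7)        -2*cos(3*pi/7)       0                          

Spot check: chi_2 (sign: r->1, s->-1) on {r^3, r^4} = 1.

Justification: D_7 has order 2*7 = 14 with 5 conjugacy classes, hence 5 irreducibles. Sum of squared dims 1 + 1 + 4 + 4 + 4 = 14 = |G|. Linear characters come from the abelianisation; the 2-dimensional irreps have character r^k -> 2*cos(2*pi*j*k/7), reflections -> 0.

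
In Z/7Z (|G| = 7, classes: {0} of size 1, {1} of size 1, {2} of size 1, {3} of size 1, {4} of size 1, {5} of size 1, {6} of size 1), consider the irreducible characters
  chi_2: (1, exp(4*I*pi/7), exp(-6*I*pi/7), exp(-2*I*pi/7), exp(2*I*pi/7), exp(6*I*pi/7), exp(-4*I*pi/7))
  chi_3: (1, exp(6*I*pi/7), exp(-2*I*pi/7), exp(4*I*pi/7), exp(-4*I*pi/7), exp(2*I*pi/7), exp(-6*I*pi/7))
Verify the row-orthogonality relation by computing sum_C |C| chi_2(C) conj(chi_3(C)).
Sum = 0; so <chi_2, chi_3> = 0 (distinct irreducibles are orthogonal).

Explanation: Compute term by term over conjugacy classes (|C| * chi_2(C) * conj(chi_3(C))):
  1*(1)*conj(1) + 1*(exp(4*I*pi/7))*conj(exp(6*I*pi/7)) + 1*(exp(-6*I*pi/7))*conj(exp(-2*I*pi/7)) + 1*(exp(-2*I*pi/7))*conj(exp(4*I*pi/7)) + 1*(exp(2*I*pi/7))*conj(exp(-4*I*pi/7)) + 1*(exp(6*I*pi/7))*conj(exp(2*I*pi/7)) + 1*(exp(-4*I*pi/7))*conj(exp(-6*I*pi/7))
  = (1) + (exp(-2*I*pi/7)) + (exp(-4*I*pi/7)) + (exp(-6*I*pi/7)) + (exp(6*I*pi/7)) + (exp(4*I*pi/7)) + (exp(2*I*pi/7))
  = 0.
(Exp terms are combined using exp(i*s)*conj(exp(i*t)) = exp(i*(s-t)), and sums of them are collapsed using the identity that for every m > 1 the m distinct m-th roots of unity sum to 0, e.g. 1 + exp(2*I*pi/3) + exp(-2*I*pi/3) = 0.)
Dividing by |G| = 7 gives 0/7 = 0, matching the row-orthogonality relation <chi_2, chi_3> = [chi_2 = chi_3].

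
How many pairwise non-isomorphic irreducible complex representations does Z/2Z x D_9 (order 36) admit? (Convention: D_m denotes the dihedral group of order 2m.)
12

Argument: The number of irreducible complex representations of a finite group equals its number of conjugacy classes. For a direct product, #classes(G x H) = #classes(G) * #classes(H). Z/2Z has 2 classes (abelian), D_9 has 6 classes, so 2 * 6 = 12, so Z/2Z x D_9 (order 36) has exactly 12 irreducible complex representations.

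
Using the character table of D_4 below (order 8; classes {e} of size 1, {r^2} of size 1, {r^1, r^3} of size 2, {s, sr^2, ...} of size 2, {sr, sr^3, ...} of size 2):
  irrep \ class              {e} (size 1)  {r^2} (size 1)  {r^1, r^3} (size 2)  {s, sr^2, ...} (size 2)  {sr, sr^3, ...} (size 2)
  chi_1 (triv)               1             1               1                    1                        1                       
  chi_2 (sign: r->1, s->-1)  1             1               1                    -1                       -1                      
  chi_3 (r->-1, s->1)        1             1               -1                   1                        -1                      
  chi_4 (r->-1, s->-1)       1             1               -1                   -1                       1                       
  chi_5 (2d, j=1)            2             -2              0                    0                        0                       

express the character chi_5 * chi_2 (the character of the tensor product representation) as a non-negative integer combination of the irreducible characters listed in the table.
chi_5 tensor chi_2 = chi_5 (all other irreducibles have multiplicity 0).

Reasoning: The character of a tensor product is the pointwise product (chi_5 * chi_2)(C) = chi_5(C) * chi_2(C):
  {e}: (2)*(1), {r^2}: (-2)*(1), {r^1, r^3}: (0)*(1), {s, sr^2, ...}: (0)*(-1), {sr, sr^3, ...}: (0)*(-1)
so (chi_5 * chi_2) takes values
  {e} -> 2, {r^2} -> -2, {r^1, r^3} -> 0, {s, sr^2, ...} -> 0, {sr, sr^3, ...} -> 0.
Now take the inner product of this character with each irreducible chi from the table, <chi_5*chi_2, chi> = (1/8) sum_C |C| (chi_5*chi_2)(C) conj(chi(C)):
  <chi_5*chi_2, chi_1> = (1/8)[1*(2)*conj(1) + 1*(-2)*conj(1) + 2*(0)*conj(1) + 2*(0)*conj(1) + 2*(0)*conj(1)]
      = (1/8)[(2) + (-2) + (0) + (0) + (0)] = 0/8 = 0
  <chi_5*chi_2, chi_2> = (1/8)[1*(2)*conj(1) + 1*(-2)*conj(1) + 2*(0)*conj(1) + 2*(0)*conj(-1) + 2*(0)*conj(-1)]
      = (1/8)[(2) + (-2) + (0) + (0) + (0)] = 0/8 = 0
  <chi_5*chi_2, chi_3> = (1/8)[1*(2)*conj(1) + 1*(-2)*conj(1) + 2*(0)*conj(-1) + 2*(0)*conj(1) + 2*(0)*conj(-1)]
      = (1/8)[(2) + (-2) + (0) + (0) + (0)] = 0/8 = 0
  <chi_5*chi_2, chi_4> = (1/8)[1*(2)*conj(1) + 1*(-2)*conj(1) + 2*(0)*conj(-1) + 2*(0)*conj(-1) + 2*(0)*conj(1)]
      = (1/8)[(2) + (-2) + (0) + (0) + (0)] = 0/8 = 0
  <chi_5*chi_2, chi_5> = (1/8)[1*(2)*conj(2) + 1*(-2)*conj(-2) + 2*(0)*conj(0) + 2*(0)*conj(0) + 2*(0)*conj(0)]
      = (1/8)[(4) + (4) + (0) + (0) + (0)] = 8/8 = 1
Hence the multiplicities are chi_5: 1. Dimension check: dim(chi_5)*dim(chi_2) = 2*1 = 2 and sum (mult * dim) = 1*2 = 2.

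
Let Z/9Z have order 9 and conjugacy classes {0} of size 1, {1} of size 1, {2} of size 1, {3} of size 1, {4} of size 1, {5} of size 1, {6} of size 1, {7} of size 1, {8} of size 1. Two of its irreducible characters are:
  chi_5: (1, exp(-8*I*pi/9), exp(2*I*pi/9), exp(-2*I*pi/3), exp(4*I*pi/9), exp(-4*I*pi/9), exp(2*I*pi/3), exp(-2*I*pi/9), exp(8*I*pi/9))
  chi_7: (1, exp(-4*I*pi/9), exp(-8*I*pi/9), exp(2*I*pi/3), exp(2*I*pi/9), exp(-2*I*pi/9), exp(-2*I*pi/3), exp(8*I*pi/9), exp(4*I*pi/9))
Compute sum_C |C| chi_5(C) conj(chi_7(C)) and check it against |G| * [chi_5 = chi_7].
Sum = 0; so <chi_5, chi_7> = 0 (distinct irreducibles are orthogonal).

Reasoning: Compute term by term over conjugacy classes (|C| * chi_5(C) * conj(chi_7(C))):
  1*(1)*conj(1) + 1*(exp(-8*I*pi/9))*conj(exp(-4*I*pi/9)) + 1*(exp(2*I*pi/9))*conj(exp(-8*I*pi/9)) + 1*(exp(-2*I*pi/3))*conj(exp(2*I*pi/3)) + 1*(exp(4*I*pi/9))*conj(exp(2*I*pi/9)) + 1*(exp(-4*I*pi/9))*conj(exp(-2*I*pi/9)) + 1*(exp(2*I*pi/3))*conj(exp(-2*I*pi/3)) + 1*(exp(-2*I*pi/9))*conj(exp(8*I*pi/9)) + 1*(exp(8*I*pi/9))*conj(exp(4*I*pi/9))
  = (1) + (exp(-4*I*pi/9)) + (exp(-8*I*pi/9)) + (exp(2*I*pi/3)) + (exp(2*I*pi/9)) + (exp(-2*I*pi/9)) + (exp(-2*I*pi/3)) + (exp(8*I*pi/9)) + (exp(4*I*pi/9))
  = 0.
(Exp terms are combined using exp(i*s)*conj(exp(i*t)) = exp(i*(s-t)), and sums of them are collapsed using the identity that for every m > 1 the m distinct m-th roots of unity sum to 0, e.g. 1 + exp(2*I*pi/3) + exp(-2*I*pi/3) = 0.)
Dividing by |G| = 9 gives 0/9 = 0, matching the row-orthogonality relation <chi_5, chi_7> = [chi_5 = chi_7].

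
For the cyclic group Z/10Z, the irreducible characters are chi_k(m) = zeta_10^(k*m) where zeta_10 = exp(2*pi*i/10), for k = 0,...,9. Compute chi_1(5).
chi_1(5) = zeta_10^5 = -1

Reasoning: chi_1(5) = zeta_10^(1*5) = zeta_10^5. Since zeta_10^10 = 1, this equals zeta_10^5 = exp(2*pi*i*5/10) = -1.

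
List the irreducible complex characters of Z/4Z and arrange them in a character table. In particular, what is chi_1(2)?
Character table of Z/4Z (irreps indexed chi_0,...,chi_3 with chi_k(m) = zeta_4^(k*m), zeta_4 = exp(2*pi*i/4)):
  irrep \ class  {0} (size 1)  {1} (size 1)  {2} (size 1)  {3} (size 1)
  chi_0          1             1             1             1           
  chi_1          1             I             -1            -I          
  chi_2          1             -1            1             -1          
  chi_3          1             -I            -1            I           

Spot check: chi_1(2) = zeta_4^(1*2) = zeta_4^2 = -1.

Proof sketch: Z/4Z is abelian, so all 4 irreducible complex representations are 1-dimensional. They are given by chi_k(m) = zeta_4^(k*m) for k = 0,...,3. Row orthogonality: sum_m chi_k(m) conj(chi_l(m)) = 4 * [k = l].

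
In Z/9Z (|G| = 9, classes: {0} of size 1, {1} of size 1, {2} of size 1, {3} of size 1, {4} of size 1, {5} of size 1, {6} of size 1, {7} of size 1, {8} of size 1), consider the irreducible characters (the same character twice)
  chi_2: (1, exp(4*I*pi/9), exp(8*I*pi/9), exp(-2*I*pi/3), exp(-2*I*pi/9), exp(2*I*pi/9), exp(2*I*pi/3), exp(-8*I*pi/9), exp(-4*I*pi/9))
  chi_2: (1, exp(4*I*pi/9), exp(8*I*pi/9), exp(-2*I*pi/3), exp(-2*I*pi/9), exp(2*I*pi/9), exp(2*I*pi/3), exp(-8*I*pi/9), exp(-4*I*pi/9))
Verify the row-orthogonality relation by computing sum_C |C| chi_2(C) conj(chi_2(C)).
Sum = 9 = |G| = 9; so <chi_2, chi_2> = 1 (norm-1 confirms irreducibility).

Solution. Compute term by term over conjugacy classes (|C| * chi_2(C) * conj(chi_2(C))):
  1*(1)*conj(1) + 1*(exp(4*I*pi/9))*conj(exp(4*I*pi/9)) + 1*(exp(8*I*pi/9))*conj(exp(8*I*pi/9)) + 1*(exp(-2*I*pi/3))*conj(exp(-2*I*pi/3)) + 1*(exp(-2*I*pi/9))*conj(exp(-2*I*pi/9)) + 1*(exp(2*I*pi/9))*conj(exp(2*I*pi/9)) + 1*(exp(2*I*pi/3))*conj(exp(2*I*pi/3)) + 1*(exp(-8*I*pi/9))*conj(exp(-8*I*pi/9)) + 1*(exp(-4*I*pi/9))*conj(exp(-4*I*pi/9))
  = (1) + (1) + (1) + (1) + (1) + (1) + (1) + (1) + (1)
  = 9.
(Exp terms are combined using exp(i*s)*conj(exp(i*t)) = exp(i*(s-t)), and sums of them are collapsed using the identity that for every m > 1 the m distinct m-th roots of unity sum to 0, e.g. 1 + exp(2*I*pi/3) + exp(-2*I*pi/3) = 0.)
Dividing by |G| = 9 gives 9/9 = 1, matching the row-orthogonality relation <chi_2, chi_2> = [chi_2 = chi_2].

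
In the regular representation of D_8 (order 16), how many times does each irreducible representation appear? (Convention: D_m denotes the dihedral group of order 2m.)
Each irreducible V_i of dimension d_i appears with multiplicity d_i, i.e. rho_reg = (direct sum over all irreducibles V_i) d_i V_i. The irreducible dimensions for D_8 are 1, 1, 1, 1, 2, 2, 2: 4 irreducibles of dimension 1, each with multiplicity 1; 3 irreducibles of dimension 2, each with multiplicity 2. Total dimension 4*1*1 + 3*2*2 = 16 = |G|.

Proof sketch: General theorem: in the regular representation of a finite group G, each irreducible appears with multiplicity equal to its dimension. Check: dim(rho_reg) = sum d_i^2 = 1 + 1 + 1 + 1 + 4 + 4 + 4 = 16 = |G|.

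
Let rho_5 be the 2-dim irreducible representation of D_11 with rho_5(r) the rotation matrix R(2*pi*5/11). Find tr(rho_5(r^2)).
chi_{rho_5}(r^2) = 2*cos(2*pi*5*2/11) = 2*cos(2*pi/11)

rho_5(r^2) is rotation by angle 2*pi*5*2/11, whose trace is 2*cos(2*pi*5*2/11) = 2*cos(2*pi/11).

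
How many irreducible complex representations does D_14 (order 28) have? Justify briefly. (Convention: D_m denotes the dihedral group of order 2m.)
10

Proof sketch: The number of irreducible complex representations of a finite group equals its number of conjugacy classes. D_14 has 10 conjugacy classes (n/2 + 3 for n even), so D_14 (order 28) has exactly 10 irreducible complex representations.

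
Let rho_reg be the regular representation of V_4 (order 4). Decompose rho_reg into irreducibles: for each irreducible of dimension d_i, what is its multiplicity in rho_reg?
Each irreducible V_i of dimension d_i appears with multiplicity d_i, i.e. rho_reg = (direct sum over all irreducibles V_i) d_i V_i. The irreducible dimensions for V_4 are 1, 1, 1, 1: 4 irreducibles of dimension 1, each with multiplicity 1. Total dimension 4*1*1 = 4 = |G|.

Working: General theorem: in the regular representation of a finite group G, each irreducible appears with multiplicity equal to its dimension. Check: dim(rho_reg) = sum d_i^2 = 1 + 1 + 1 + 1 = 4 = |G|.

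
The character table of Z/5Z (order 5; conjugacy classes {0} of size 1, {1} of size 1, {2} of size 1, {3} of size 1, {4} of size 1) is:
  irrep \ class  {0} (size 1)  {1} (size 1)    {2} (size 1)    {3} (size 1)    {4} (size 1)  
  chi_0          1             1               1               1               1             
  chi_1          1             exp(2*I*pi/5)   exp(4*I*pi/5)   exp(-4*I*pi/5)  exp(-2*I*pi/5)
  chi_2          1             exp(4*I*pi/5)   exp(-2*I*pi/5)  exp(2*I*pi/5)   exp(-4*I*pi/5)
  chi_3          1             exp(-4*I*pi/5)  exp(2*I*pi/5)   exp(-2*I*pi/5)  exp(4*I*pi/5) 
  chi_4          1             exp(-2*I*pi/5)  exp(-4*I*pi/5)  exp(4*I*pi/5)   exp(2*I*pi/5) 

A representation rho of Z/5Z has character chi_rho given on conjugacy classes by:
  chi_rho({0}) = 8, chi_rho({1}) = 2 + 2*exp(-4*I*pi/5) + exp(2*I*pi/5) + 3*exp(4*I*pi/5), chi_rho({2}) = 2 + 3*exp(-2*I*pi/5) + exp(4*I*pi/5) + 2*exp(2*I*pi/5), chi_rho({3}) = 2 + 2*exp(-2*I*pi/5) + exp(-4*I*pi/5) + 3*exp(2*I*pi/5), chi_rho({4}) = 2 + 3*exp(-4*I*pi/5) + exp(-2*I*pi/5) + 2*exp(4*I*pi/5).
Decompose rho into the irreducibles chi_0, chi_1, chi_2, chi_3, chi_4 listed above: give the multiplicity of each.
Multiplicities: chi_0: 2, chi_1: 1, chi_2: 3, chi_3: 2, chi_4: 0.

Working: Use <chi_rho, chi> = (1/|G|) sum_C |C| * chi_rho(C) * conj(chi(C)) with |G| = 5 for each irreducible chi in the table:
  <chi_rho, chi_0> = (1/5)[1*(8)*conj(1) + 1*(2 + 2*exp(-4*I*pi/5) + exp(2*I*pi/5) + 3*exp(4*I*pi/5))*conj(1) + 1*(2 + 3*exp(-2*I*pi/5) + exp(4*I*pi/5) + 2*exp(2*I*pi/5))*conj(1) + 1*(2 + 2*exp(-2*I*pi/5) + exp(-4*I*pi/5) + 3*exp(2*I*pi/5))*conj(1) + 1*(2 + 3*exp(-4*I*pi/5) + exp(-2*I*pi/5) + 2*exp(4*I*pi/5))*conj(1)]
      = (1/5)[(8) + (2 + 2*exp(-4*I*pi/5) + exp(2*I*pi/5) + 3*exp(4*I*pi/5)) + (2 + 3*exp(-2*I*pi/5) + exp(4*I*pi/5) + 2*exp(2*I*pi/5)) + (2 + 2*exp(-2*I*pi/5) + exp(-4*I*pi/5) + 3*exp(2*I*pi/5)) + (2 + 3*exp(-4*I*pi/5) + exp(-2*I*pi/5) + 2*exp(4*I*pi/5))] = 10/5 = 2
  <chi_rho, chi_1> = (1/5)[1*(8)*conj(1) + 1*(2 + 2*exp(-4*I*pi/5) + exp(2*I*pi/5) + 3*exp(4*I*pi/5))*conj(exp(2*I*pi/5)) + 1*(2 + 3*exp(-2*I*pi/5) + exp(4*I*pi/5) + 2*exp(2*I*pi/5))*conj(exp(4*I*pi/5)) + 1*(2 + 2*exp(-2*I*pi/5) + exp(-4*I*pi/5) + 3*exp(2*I*pi/5))*conj(exp(-4*I*pi/5)) + 1*(2 + 3*exp(-4*I*pi/5) + exp(-2*I*pi/5) + 2*exp(4*I*pi/5))*conj(exp(-2*I*pi/5))]
      = (1/5)[(8) + (1 + 2*exp(-2*I*pi/5) + 2*exp(4*I*pi/5) + 3*exp(2*I*pi/5)) + (1 + 2*exp(-2*I*pi/5) + 2*exp(-4*I*pi/5) + 3*exp(4*I*pi/5)) + (1 + 3*exp(-4*I*pi/5) + 2*exp(4*I*pi/5) + 2*exp(2*I*pi/5)) + (1 + 3*exp(-2*I*pi/5) + 2*exp(-4*I*pi/5) + 2*exp(2*I*pi/5))] = 5/5 = 1
  <chi_rho, chi_2> = (1/5)[1*(8)*conj(1) + 1*(2 + 2*exp(-4*I*pi/5) + exp(2*I*pi/5) + 3*exp(4*I*pi/5))*conj(exp(4*I*pi/5)) + 1*(2 + 3*exp(-2*I*pi/5) + exp(4*I*pi/5) + 2*exp(2*I*pi/5))*conj(exp(-2*I*pi/5)) + 1*(2 + 2*exp(-2*I*pi/5) + exp(-4*I*pi/5) + 3*exp(2*I*pi/5))*conj(exp(2*I*pi/5)) + 1*(2 + 3*exp(-4*I*pi/5) + exp(-2*I*pi/5) + 2*exp(4*I*pi/5))*conj(exp(-4*I*pi/5))]
      = (1/5)[(8) + (3 + 2*exp(-4*I*pi/5) + exp(-2*I*pi/5) + 2*exp(2*I*pi/5)) + (3 + exp(-4*I*pi/5) + 2*exp(4*I*pi/5) + 2*exp(2*I*pi/5)) + (3 + 2*exp(-2*I*pi/5) + 2*exp(-4*I*pi/5) + exp(4*I*pi/5)) + (3 + 2*exp(-2*I*pi/5) + exp(2*I*pi/5) + 2*exp(4*I*pi/5))] = 15/5 = 3
  <chi_rho, chi_3> = (1/5)[1*(8)*conj(1) + 1*(2 + 2*exp(-4*I*pi/5) + exp(2*I*pi/5) + 3*exp(4*I*pi/5))*conj(exp(-4*I*pi/5)) + 1*(2 + 3*exp(-2*I*pi/5) + exp(4*I*pi/5) + 2*exp(2*I*pi/5))*conj(exp(2*I*pi/5)) + 1*(2 + 2*exp(-2*I*pi/5) + exp(-4*I*pi/5) + 3*exp(2*I*pi/5))*conj(exp(-2*I*pi/5)) + 1*(2 + 3*exp(-4*I*pi/5) + exp(-2*I*pi/5) + 2*exp(4*I*pi/5))*conj(exp(4*I*pi/5))]
      = (1/5)[(8) + (2 + 3*exp(-2*I*pi/5) + exp(-4*I*pi/5) + 2*exp(4*I*pi/5)) + (2 + 2*exp(-2*I*pi/5) + 3*exp(-4*I*pi/5) + exp(2*I*pi/5)) + (2 + exp(-2*I*pi/5) + 3*exp(4*I*pi/5) + 2*exp(2*I*pi/5)) + (2 + 2*exp(-4*I*pi/5) + exp(4*I*pi/5) + 3*exp(2*I*pi/5))] = 10/5 = 2
  <chi_rho, chi_4> = (1/5)[1*(8)*conj(1) + 1*(2 + 2*exp(-4*I*pi/5) + exp(2*I*pi/5) + 3*exp(4*I*pi/5))*conj(exp(-2*I*pi/5)) + 1*(2 + 3*exp(-2*I*pi/5) + exp(4*I*pi/5) + 2*exp(2*I*pi/5))*conj(exp(-4*I*pi/5)) + 1*(2 + 2*exp(-2*I*pi/5) + exp(-4*I*pi/5) + 3*exp(2*I*pi/5))*conj(exp(4*I*pi/5)) + 1*(2 + 3*exp(-4*I*pi/5) + exp(-2*I*pi/5) + 2*exp(4*I*pi/5))*conj(exp(2*I*pi/5))]
      = (1/5)[(8) + (2*exp(-2*I*pi/5) + 3*exp(-4*I*pi/5) + exp(4*I*pi/5) + 2*exp(2*I*pi/5)) + (2*exp(-4*I*pi/5) + exp(-2*I*pi/5) + 2*exp(4*I*pi/5) + 3*exp(2*I*pi/5)) + (3*exp(-2*I*pi/5) + 2*exp(-4*I*pi/5) + exp(2*I*pi/5) + 2*exp(4*I*pi/5)) + (2*exp(-2*I*pi/5) + exp(-4*I*pi/5) + 3*exp(4*I*pi/5) + 2*exp(2*I*pi/5))] = 0/5 = 0
(Exp terms are combined using exp(i*s)*conj(exp(i*t)) = exp(i*(s-t)), and sums of them are collapsed using the identity that for every m > 1 the m distinct m-th roots of unity sum to 0, e.g. 1 + exp(2*I*pi/3) + exp(-2*I*pi/3) = 0.)
Dimension check: dim(rho) = sum (mult * dim) = 2*1 + 1*1 + 3*1 + 2*1 + 0*1 = 8 = chi_rho(e) = 8.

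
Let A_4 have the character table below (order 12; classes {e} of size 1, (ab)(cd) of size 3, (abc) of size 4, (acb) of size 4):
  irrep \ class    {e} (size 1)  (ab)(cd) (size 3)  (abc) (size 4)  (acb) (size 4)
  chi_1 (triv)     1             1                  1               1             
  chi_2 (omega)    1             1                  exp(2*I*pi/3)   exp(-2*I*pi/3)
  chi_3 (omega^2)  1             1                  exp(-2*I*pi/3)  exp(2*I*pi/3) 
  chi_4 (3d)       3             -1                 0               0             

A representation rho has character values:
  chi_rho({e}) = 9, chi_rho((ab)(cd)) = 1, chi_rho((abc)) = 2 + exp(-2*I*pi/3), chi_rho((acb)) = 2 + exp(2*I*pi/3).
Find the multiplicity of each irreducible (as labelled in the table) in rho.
Multiplicities: chi_1: 2, chi_2: 0, chi_3: 1, chi_4: 2.

Argument: Use <chi_rho, chi> = (1/|G|) sum_C |C| * chi_rho(C) * conj(chi(C)) with |G| = 12 for each irreducible chi in the table:
  <chi_rho, chi_1> = (1/12)[1*(9)*conj(1) + 3*(1)*conj(1) + 4*(2 + exp(-2*I*pi/3))*conj(1) + 4*(2 + exp(2*I*pi/3))*conj(1)]
      = (1/12)[(9) + (3) + (8 + 4*exp(-2*I*pi/3)) + (8 + 4*exp(2*I*pi/3))] = 24/12 = 2
  <chi_rho, chi_2> = (1/12)[1*(9)*conj(1) + 3*(1)*conj(1) + 4*(2 + exp(-2*I*pi/3))*conj(exp(2*I*pi/3)) + 4*(2 + exp(2*I*pi/3))*conj(exp(-2*I*pi/3))]
      = (1/12)[(9) + (3) + (8*exp(-2*I*pi/3) + 4*exp(2*I*pi/3)) + (4*exp(-2*I*pi/3) + 8*exp(2*I*pi/3))] = 0/12 = 0
  <chi_rho, chi_3> = (1/12)[1*(9)*conj(1) + 3*(1)*conj(1) + 4*(2 + exp(-2*I*pi/3))*conj(exp(-2*I*pi/3)) + 4*(2 + exp(2*I*pi/3))*conj(exp(2*I*pi/3))]
      = (1/12)[(9) + (3) + (4 + 8*exp(2*I*pi/3)) + (4 + 8*exp(-2*I*pi/3))] = 12/12 = 1
  <chi_rho, chi_4> = (1/12)[1*(9)*conj(3) + 3*(1)*conj(-1) + 4*(2 + exp(-2*I*pi/3))*conj(0) + 4*(2 + exp(2*I*pi/3))*conj(0)]
      = (1/12)[(27) + (-3) + (0) + (0)] = 24/12 = 2
(Exp terms are combined using exp(i*s)*conj(exp(i*t)) = exp(i*(s-t)), and sums of them are collapsed using the identity that for every m > 1 the m distinct m-th roots of unity sum to 0, e.g. 1 + exp(2*I*pi/3) + exp(-2*I*pi/3) = 0.)
Dimension check: dim(rho) = sum (mult * dim) = 2*1 + 0*1 + 1*1 + 2*3 = 9 = chi_rho(e) = 9.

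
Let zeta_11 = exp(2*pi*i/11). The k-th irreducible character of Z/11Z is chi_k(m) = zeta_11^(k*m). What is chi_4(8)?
chi_4(8) = zeta_11^32 = exp(-2*I*pi/11)

Reasoning: chi_4(8) = zeta_11^(4*8) = zeta_11^32. Since zeta_11^11 = 1, this equals zeta_11^10 = exp(2*pi*i*10/11) = exp(-2*I*pi/11).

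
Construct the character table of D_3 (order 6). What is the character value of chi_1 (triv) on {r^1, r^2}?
Conjugacy classes: {e} of size 1, {r^1, r^2} of size 2, {s, sr, ..., sr^2} of size 3.
Character table:
  irrep \ class              {e} (size 1)  {r^1, r^2} (size 2)  {s, sr, ..., sr^2} (size 3)
  chi_1 (triv)               1             1                    1                          
  chi_2 (sign: r->1, s->-1)  1             1                    -1                         
  chi_3 (2d, j=1)            2             -1                   0                          

Spot check: chi_1 (triv) on {r^1, r^2} = 1.

Solution. D_3 has order 2*3 = 6 with 3 conjugacy classes, hence 3 irreducibles. Sum of squared dims 1 + 1 + 4 = 6 = |G|. Linear characters come from the abelianisation; the 2-dimensional irreps have character r^k -> 2*cos(2*pi*j*k/3), reflections -> 0.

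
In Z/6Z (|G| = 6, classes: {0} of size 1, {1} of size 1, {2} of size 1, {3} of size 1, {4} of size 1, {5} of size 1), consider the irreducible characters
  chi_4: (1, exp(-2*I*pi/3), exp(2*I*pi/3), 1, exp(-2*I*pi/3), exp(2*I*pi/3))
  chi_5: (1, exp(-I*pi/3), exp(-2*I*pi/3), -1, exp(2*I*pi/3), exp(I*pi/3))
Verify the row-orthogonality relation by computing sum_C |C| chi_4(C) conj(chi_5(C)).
Sum = 0; so <chi_4, chi_5> = 0 (distinct irreducibles are orthogonal).

Solution. Compute term by term over conjugacy classes (|C| * chi_4(C) * conj(chi_5(C))):
  1*(1)*conj(1) + 1*(exp(-2*I*pi/3))*conj(exp(-I*pi/3)) + 1*(exp(2*I*pi/3))*conj(exp(-2*I*pi/3)) + 1*(1)*conj(-1) + 1*(exp(-2*I*pi/3))*conj(exp(2*I*pi/3)) + 1*(exp(2*I*pi/3))*conj(exp(I*pi/3))
  = (1) + (exp(-I*pi/3)) + (exp(-2*I*pi/3)) + (-1) + (exp(2*I*pi/3)) + (exp(I*pi/3))
  = 0.
(Exp terms are combined using exp(i*s)*conj(exp(i*t)) = exp(i*(s-t)), and sums of them are collapsed using the identity that for every m > 1 the m distinct m-th roots of unity sum to 0, e.g. 1 + exp(2*I*pi/3) + exp(-2*I*pi/3) = 0.)
Dividing by |G| = 6 gives 0/6 = 0, matching the row-orthogonality relation <chi_4, chi_5> = [chi_4 = chi_5].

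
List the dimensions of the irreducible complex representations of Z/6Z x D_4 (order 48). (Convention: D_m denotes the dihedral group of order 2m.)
Dimensions: 1, 1, 1, 1, 1, 1, 1, 1, 1, 1, 1, 1, 1, 1, 1, 1, 1, 1, 1, 1, 1, 1, 1, 1, 2, 2, 2, 2, 2, 2

Derivation: There are 30 irreducibles (= number of conjugacy classes). Their dimensions d_i satisfy sum d_i^2 = |G| = 48: 1 + 1 + 1 + 1 + 1 + 1 + 1 + 1 + 1 + 1 + 1 + 1 + 1 + 1 + 1 + 1 + 1 + 1 + 1 + 1 + 1 + 1 + 1 + 1 + 4 + 4 + 4 + 4 + 4 + 4 = 48. (For the product with Z/6Z: each of the 6 1-dim characters of Z/6Z tensors with each irrep of D_4, giving 6 copies of each D_4-dimension.)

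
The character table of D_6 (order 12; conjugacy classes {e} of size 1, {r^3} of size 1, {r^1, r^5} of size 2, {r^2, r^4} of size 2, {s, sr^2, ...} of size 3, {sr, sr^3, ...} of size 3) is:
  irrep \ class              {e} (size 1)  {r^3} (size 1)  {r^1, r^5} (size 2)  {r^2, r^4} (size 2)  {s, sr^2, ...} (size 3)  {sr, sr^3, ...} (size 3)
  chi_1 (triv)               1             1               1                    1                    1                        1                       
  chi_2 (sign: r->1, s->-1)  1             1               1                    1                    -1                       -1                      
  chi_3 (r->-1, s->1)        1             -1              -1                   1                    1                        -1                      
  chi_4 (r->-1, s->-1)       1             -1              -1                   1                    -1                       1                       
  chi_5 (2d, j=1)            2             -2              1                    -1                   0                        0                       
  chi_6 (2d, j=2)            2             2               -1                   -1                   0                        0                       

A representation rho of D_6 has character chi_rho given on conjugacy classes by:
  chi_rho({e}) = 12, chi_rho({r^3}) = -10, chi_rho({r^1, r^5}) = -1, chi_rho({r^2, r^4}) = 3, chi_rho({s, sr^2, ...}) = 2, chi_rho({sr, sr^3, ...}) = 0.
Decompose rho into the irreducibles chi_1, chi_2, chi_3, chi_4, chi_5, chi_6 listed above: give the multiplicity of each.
Multiplicities: chi_1: 1, chi_2: 0, chi_3: 3, chi_4: 2, chi_5: 3, chi_6: 0.

Proof sketch: Use <chi_rho, chi> = (1/|G|) sum_C |C| * chi_rho(C) * conj(chi(C)) with |G| = 12 for each irreducible chi in the table:
  <chi_rho, chi_1> = (1/12)[1*(12)*conj(1) + 1*(-10)*conj(1) + 2*(-1)*conj(1) + 2*(3)*conj(1) + 3*(2)*conj(1) + 3*(0)*conj(1)]
      = (1/12)[(12) + (-10) + (-2) + (6) + (6) + (0)] = 12/12 = 1
  <chi_rho, chi_2> = (1/12)[1*(12)*conj(1) + 1*(-10)*conj(1) + 2*(-1)*conj(1) + 2*(3)*conj(1) + 3*(2)*conj(-1) + 3*(0)*conj(-1)]
      = (1/12)[(12) + (-10) + (-2) + (6) + (-6) + (0)] = 0/12 = 0
  <chi_rho, chi_3> = (1/12)[1*(12)*conj(1) + 1*(-10)*conj(-1) + 2*(-1)*conj(-1) + 2*(3)*conj(1) + 3*(2)*conj(1) + 3*(0)*conj(-1)]
      = (1/12)[(12) + (10) + (2) + (6) + (6) + (0)] = 36/12 = 3
  <chi_rho, chi_4> = (1/12)[1*(12)*conj(1) + 1*(-10)*conj(-1) + 2*(-1)*conj(-1) + 2*(3)*conj(1) + 3*(2)*conj(-1) + 3*(0)*conj(1)]
      = (1/12)[(12) + (10) + (2) + (6) + (-6) + (0)] = 24/12 = 2
  <chi_rho, chi_5> = (1/12)[1*(12)*conj(2) + 1*(-10)*conj(-2) + 2*(-1)*conj(1) + 2*(3)*conj(-1) + 3*(2)*conj(0) + 3*(0)*conj(0)]
      = (1/12)[(24) + (20) + (-2) + (-6) + (0) + (0)] = 36/12 = 3
  <chi_rho, chi_6> = (1/12)[1*(12)*conj(2) + 1*(-10)*conj(2) + 2*(-1)*conj(-1) + 2*(3)*conj(-1) + 3*(2)*conj(0) + 3*(0)*conj(0)]
      = (1/12)[(24) + (-20) + (2) + (-6) + (0) + (0)] = 0/12 = 0
Dimension check: dim(rho) = sum (mult * dim) = 1*1 + 0*1 + 3*1 + 2*1 + 3*2 + 0*2 = 12 = chi_rho(e) = 12.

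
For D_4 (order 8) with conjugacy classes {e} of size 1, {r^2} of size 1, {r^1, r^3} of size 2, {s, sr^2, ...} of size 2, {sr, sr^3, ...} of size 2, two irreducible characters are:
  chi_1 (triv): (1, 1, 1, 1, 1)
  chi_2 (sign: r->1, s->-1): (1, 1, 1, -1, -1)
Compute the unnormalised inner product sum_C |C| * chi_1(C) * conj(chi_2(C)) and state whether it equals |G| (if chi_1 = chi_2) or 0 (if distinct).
Sum = 0; so <chi_1, chi_2> = 0 (distinct irreducibles are orthogonal).

Argument: Compute term by term over conjugacy classes (|C| * chi_1(C) * conj(chi_2(C))):
  1*(1)*conj(1) + 1*(1)*conj(1) + 2*(1)*conj(1) + 2*(1)*conj(-1) + 2*(1)*conj(-1)
  = (1) + (1) + (2) + (-2) + (-2)
  = 0.
Dividing by |G| = 8 gives 0/8 = 0, matching the row-orthogonality relation <chi_1, chi_2> = [chi_1 = chi_2].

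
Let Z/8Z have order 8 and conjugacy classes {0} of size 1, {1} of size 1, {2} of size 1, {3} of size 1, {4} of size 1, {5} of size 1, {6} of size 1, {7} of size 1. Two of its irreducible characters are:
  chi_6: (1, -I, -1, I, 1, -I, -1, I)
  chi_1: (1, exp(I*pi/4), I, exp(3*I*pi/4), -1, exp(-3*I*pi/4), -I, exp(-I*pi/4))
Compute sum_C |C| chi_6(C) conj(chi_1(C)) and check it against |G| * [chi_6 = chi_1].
Sum = 0; so <chi_6, chi_1> = 0 (distinct irreducibles are orthogonal).

Compute term by term over conjugacy classes (|C| * chi_6(C) * conj(chi_1(C))):
  1*(1)*conj(1) + 1*(-I)*conj(exp(I*pi/4)) + 1*(-1)*conj(I) + 1*(I)*conj(exp(3*I*pi/4)) + 1*(1)*conj(-1) + 1*(-I)*conj(exp(-3*I*pi/4)) + 1*(-1)*conj(-I) + 1*(I)*conj(exp(-I*pi/4))
  = (1) + (-exp(I*pi/4)) + (I) + (exp(-I*pi/4)) + (-1) + (-exp(-3*I*pi/4)) + (-I) + (exp(3*I*pi/4))
  = 0.
(Exp terms are combined using exp(i*s)*conj(exp(i*t)) = exp(i*(s-t)), and sums of them are collapsed using the identity that for every m > 1 the m distinct m-th roots of unity sum to 0, e.g. 1 + exp(2*I*pi/3) + exp(-2*I*pi/3) = 0.)
Dividing by |G| = 8 gives 0/8 = 0, matching the row-orthogonality relation <chi_6, chi_1> = [chi_6 = chi_1].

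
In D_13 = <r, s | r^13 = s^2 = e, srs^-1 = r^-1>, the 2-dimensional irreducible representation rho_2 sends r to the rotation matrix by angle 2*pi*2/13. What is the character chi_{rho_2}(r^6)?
chi_{rho_2}(r^6) = 2*cos(2*pi*2*6/13) = 2*cos(2*pi/13)

Working: rho_2(r^6) is rotation by angle 2*pi*2*6/13, whose trace is 2*cos(2*pi*2*6/13) = 2*cos(2*pi/13).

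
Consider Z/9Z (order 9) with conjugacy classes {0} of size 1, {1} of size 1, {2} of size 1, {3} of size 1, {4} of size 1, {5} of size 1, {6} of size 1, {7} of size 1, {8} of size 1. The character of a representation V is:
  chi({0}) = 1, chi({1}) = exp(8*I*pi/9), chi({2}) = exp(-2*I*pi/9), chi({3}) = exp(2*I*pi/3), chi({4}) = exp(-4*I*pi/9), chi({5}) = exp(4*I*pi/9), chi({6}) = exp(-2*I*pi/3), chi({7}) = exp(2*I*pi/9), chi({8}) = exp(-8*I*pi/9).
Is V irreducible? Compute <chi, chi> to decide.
Irreducible: <chi, chi> = 1.

Working: <chi, chi> = (1/|G|) sum_C |C| * |chi(C)|^2 = (1/9)[1*|1|^2 + 1*|exp(8*I*pi/9)|^2 + 1*|exp(-2*I*pi/9)|^2 + 1*|exp(2*I*pi/3)|^2 + 1*|exp(-4*I*pi/9)|^2 + 1*|exp(4*I*pi/9)|^2 + 1*|exp(-2*I*pi/3)|^2 + 1*|exp(2*I*pi/9)|^2 + 1*|exp(-8*I*pi/9)|^2]
  = (1/9)[(1) + (1) + (1) + (1) + (1) + (1) + (1) + (1) + (1)] = 9/9 = 1.
(Exp terms are combined using exp(i*s)*conj(exp(i*t)) = exp(i*(s-t)), and sums of them are collapsed using the identity that for every m > 1 the m distinct m-th roots of unity sum to 0, e.g. 1 + exp(2*I*pi/3) + exp(-2*I*pi/3) = 0.)
A character is irreducible iff <chi, chi> = 1, so this representation is irreducible.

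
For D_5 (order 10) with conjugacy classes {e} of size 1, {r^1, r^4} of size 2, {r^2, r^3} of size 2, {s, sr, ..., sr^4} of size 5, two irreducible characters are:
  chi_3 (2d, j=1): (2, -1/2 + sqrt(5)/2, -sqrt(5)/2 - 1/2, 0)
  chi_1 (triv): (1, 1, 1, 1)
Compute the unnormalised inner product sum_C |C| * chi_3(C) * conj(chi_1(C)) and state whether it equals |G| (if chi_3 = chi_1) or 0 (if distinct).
Sum = 0; so <chi_3, chi_1> = 0 (distinct irreducibles are orthogonal).

Reasoning: Compute term by term over conjugacy classes (|C| * chi_3(C) * conj(chi_1(C))):
  1*(2)*conj(1) + 2*(-1/2 + sqrt(5)/2)*conj(1) + 2*(-sqrt(5)/2 - 1/2)*conj(1) + 5*(0)*conj(1)
  = (2) + (-1 + sqrt(5)) + (-sqrt(5) - 1) + (0)
  = 0.
Dividing by |G| = 10 gives 0/10 = 0, matching the row-orthogonality relation <chi_3, chi_1> = [chi_3 = chi_1].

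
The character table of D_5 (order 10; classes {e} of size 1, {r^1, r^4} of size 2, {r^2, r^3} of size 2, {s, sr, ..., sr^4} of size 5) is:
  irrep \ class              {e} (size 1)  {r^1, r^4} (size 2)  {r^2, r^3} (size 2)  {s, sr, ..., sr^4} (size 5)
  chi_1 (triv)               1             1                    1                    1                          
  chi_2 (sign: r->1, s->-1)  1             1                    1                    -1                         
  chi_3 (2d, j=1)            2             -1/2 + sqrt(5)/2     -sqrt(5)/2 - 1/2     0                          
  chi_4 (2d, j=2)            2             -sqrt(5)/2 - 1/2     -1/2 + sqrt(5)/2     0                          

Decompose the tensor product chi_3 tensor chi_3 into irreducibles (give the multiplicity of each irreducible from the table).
chi_3 tensor chi_3 = chi_1 + chi_2 + chi_4 (all other irreducibles have multiplicity 0).

Reasoning: The character of a tensor product is the pointwise product (chi_3 * chi_3)(C) = chi_3(C) * chi_3(C):
  {e}: (2)*(2), {r^1, r^4}: (-1/2 + sqrt(5)/2)*(-1/2 + sqrt(5)/2), {r^2, r^3}: (-sqrt(5)/2 - 1/2)*(-sqrt(5)/2 - 1/2), {s, sr, ..., sr^4}: (0)*(0)
so (chi_3 * chi_3) takes values
  {e} -> 4, {r^1, r^4} -> 3/2 - sqrt(5)/2, {r^2, r^3} -> sqrt(5)/2 + 3/2, {s, sr, ..., sr^4} -> 0.
Now take the inner product of this character with each irreducible chi from the table, <chi_3*chi_3, chi> = (1/10) sum_C |C| (chi_3*chi_3)(C) conj(chi(C)):
  <chi_3*chi_3, chi_1> = (1/10)[1*(4)*conj(1) + 2*(3/2 - sqrt(5)/2)*conj(1) + 2*(sqrt(5)/2 + 3/2)*conj(1) + 5*(0)*conj(1)]
      = (1/10)[(4) + (3 - sqrt(5)) + (sqrt(5) + 3) + (0)] = 10/10 = 1
  <chi_3*chi_3, chi_2> = (1/10)[1*(4)*conj(1) + 2*(3/2 - sqrt(5)/2)*conj(1) + 2*(sqrt(5)/2 + 3/2)*conj(1) + 5*(0)*conj(-1)]
      = (1/10)[(4) + (3 - sqrt(5)) + (sqrt(5) + 3) + (0)] = 10/10 = 1
  <chi_3*chi_3, chi_3> = (1/10)[1*(4)*conj(2) + 2*(3/2 - sqrt(5)/2)*conj(-1/2 + sqrt(5)/2) + 2*(sqrt(5)/2 + 3/2)*conj(-sqrt(5)/2 - 1/2) + 5*(0)*conj(0)]
      = (1/10)[(8) + (-4 + 2*sqrt(5)) + (-2*sqrt(5) - 4) + (0)] = 0/10 = 0
  <chi_3*chi_3, chi_4> = (1/10)[1*(4)*conj(2) + 2*(3/2 - sqrt(5)/2)*conj(-sqrt(5)/2 - 1/2) + 2*(sqrt(5)/2 + 3/2)*conj(-1/2 + sqrt(5)/2) + 5*(0)*conj(0)]
      = (1/10)[(8) + (1 - sqrt(5)) + (1 + sqrt(5)) + (0)] = 10/10 = 1
Hence the multiplicities are chi_1: 1, chi_2: 1, chi_4: 1. Dimension check: dim(chi_3)*dim(chi_3) = 2*2 = 4 and sum (mult * dim) = 1*1 + 1*1 + 1*2 = 4.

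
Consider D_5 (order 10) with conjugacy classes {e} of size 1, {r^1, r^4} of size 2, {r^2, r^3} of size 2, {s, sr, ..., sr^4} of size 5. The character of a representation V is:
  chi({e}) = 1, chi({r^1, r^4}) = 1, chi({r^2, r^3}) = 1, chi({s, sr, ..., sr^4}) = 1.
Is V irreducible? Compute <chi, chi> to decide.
Irreducible: <chi, chi> = 1.

<chi, chi> = (1/|G|) sum_C |C| * |chi(C)|^2 = (1/10)[1*|1|^2 + 2*|1|^2 + 2*|1|^2 + 5*|1|^2]
  = (1/10)[(1) + (2) + (2) + (5)] = 10/10 = 1.
A character is irreducible iff <chi, chi> = 1, so this representation is irreducible.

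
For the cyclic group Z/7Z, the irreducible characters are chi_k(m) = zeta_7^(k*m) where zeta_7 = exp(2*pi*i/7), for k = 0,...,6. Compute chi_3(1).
chi_3(1) = zeta_7^3 = exp(6*I*pi/7)

Derivation: chi_3(1) = zeta_7^(3*1) = zeta_7^3. Since zeta_7^7 = 1, this equals zeta_7^3 = exp(2*pi*i*3/7) = exp(6*I*pi/7).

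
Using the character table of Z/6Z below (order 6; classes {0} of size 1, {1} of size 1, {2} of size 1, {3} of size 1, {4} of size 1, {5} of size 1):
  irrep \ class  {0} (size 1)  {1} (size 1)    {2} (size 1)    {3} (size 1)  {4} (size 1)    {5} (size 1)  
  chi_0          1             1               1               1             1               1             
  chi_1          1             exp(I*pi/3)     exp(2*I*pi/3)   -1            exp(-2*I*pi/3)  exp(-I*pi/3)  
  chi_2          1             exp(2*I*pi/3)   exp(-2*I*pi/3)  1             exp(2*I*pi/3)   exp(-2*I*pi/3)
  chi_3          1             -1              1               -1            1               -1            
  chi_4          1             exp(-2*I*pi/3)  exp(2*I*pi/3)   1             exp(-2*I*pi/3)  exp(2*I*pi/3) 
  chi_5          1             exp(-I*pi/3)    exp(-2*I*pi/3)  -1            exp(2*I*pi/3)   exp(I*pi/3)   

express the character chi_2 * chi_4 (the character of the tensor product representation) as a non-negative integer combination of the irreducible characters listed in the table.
chi_2 tensor chi_4 = chi_0 (all other irreducibles have multiplicity 0).

Justification: The character of a tensor product is the pointwise product (chi_2 * chi_4)(C) = chi_2(C) * chi_4(C):
  {0}: (1)*(1), {1}: (exp(2*I*pi/3))*(exp(-2*I*pi/3)), {2}: (exp(-2*I*pi/3))*(exp(2*I*pi/3)), {3}: (1)*(1), {4}: (exp(2*I*pi/3))*(exp(-2*I*pi/3)), {5}: (exp(-2*I*pi/3))*(exp(2*I*pi/3))
so (chi_2 * chi_4) takes values
  {0} -> 1, {1} -> 1, {2} -> 1, {3} -> 1, {4} -> 1, {5} -> 1.
Now take the inner product of this character with each irreducible chi from the table, <chi_2*chi_4, chi> = (1/6) sum_C |C| (chi_2*chi_4)(C) conj(chi(C)):
  <chi_2*chi_4, chi_0> = (1/6)[1*(1)*conj(1) + 1*(1)*conj(1) + 1*(1)*conj(1) + 1*(1)*conj(1) + 1*(1)*conj(1) + 1*(1)*conj(1)]
      = (1/6)[(1) + (1) + (1) + (1) + (1) + (1)] = 6/6 = 1
  <chi_2*chi_4, chi_1> = (1/6)[1*(1)*conj(1) + 1*(1)*conj(exp(I*pi/3)) + 1*(1)*conj(exp(2*I*pi/3)) + 1*(1)*conj(-1) + 1*(1)*conj(exp(-2*I*pi/3)) + 1*(1)*conj(exp(-I*pi/3))]
      = (1/6)[(1) + (exp(-I*pi/3)) + (exp(-2*I*pi/3)) + (-1) + (exp(2*I*pi/3)) + (exp(I*pi/3))] = 0/6 = 0
  <chi_2*chi_4, chi_2> = (1/6)[1*(1)*conj(1) + 1*(1)*conj(exp(2*I*pi/3)) + 1*(1)*conj(exp(-2*I*pi/3)) + 1*(1)*conj(1) + 1*(1)*conj(exp(2*I*pi/3)) + 1*(1)*conj(exp(-2*I*pi/3))]
      = (1/6)[(1) + (exp(-2*I*pi/3)) + (exp(2*I*pi/3)) + (1) + (exp(-2*I*pi/3)) + (exp(2*I*pi/3))] = 0/6 = 0
  <chi_2*chi_4, chi_3> = (1/6)[1*(1)*conj(1) + 1*(1)*conj(-1) + 1*(1)*conj(1) + 1*(1)*conj(-1) + 1*(1)*conj(1) + 1*(1)*conj(-1)]
      = (1/6)[(1) + (-1) + (1) + (-1) + (1) + (-1)] = 0/6 = 0
  <chi_2*chi_4, chi_4> = (1/6)[1*(1)*conj(1) + 1*(1)*conj(exp(-2*I*pi/3)) + 1*(1)*conj(exp(2*I*pi/3)) + 1*(1)*conj(1) + 1*(1)*conj(exp(-2*I*pi/3)) + 1*(1)*conj(exp(2*I*pi/3))]
      = (1/6)[(1) + (exp(2*I*pi/3)) + (exp(-2*I*pi/3)) + (1) + (exp(2*I*pi/3)) + (exp(-2*I*pi/3))] = 0/6 = 0
  <chi_2*chi_4, chi_5> = (1/6)[1*(1)*conj(1) + 1*(1)*conj(exp(-I*pi/3)) + 1*(1)*conj(exp(-2*I*pi/3)) + 1*(1)*conj(-1) + 1*(1)*conj(exp(2*I*pi/3)) + 1*(1)*conj(exp(I*pi/3))]
      = (1/6)[(1) + (exp(I*pi/3)) + (exp(2*I*pi/3)) + (-1) + (exp(-2*I*pi/3)) + (exp(-I*pi/3))] = 0/6 = 0
(Exp terms are combined using exp(i*s)*conj(exp(i*t)) = exp(i*(s-t)), and sums of them are collapsed using the identity that for every m > 1 the m distinct m-th roots of unity sum to 0, e.g. 1 + exp(2*I*pi/3) + exp(-2*I*pi/3) = 0.)
Hence the multiplicities are chi_0: 1. Dimension check: dim(chi_2)*dim(chi_4) = 1*1 = 1 and sum (mult * dim) = 1*1 = 1.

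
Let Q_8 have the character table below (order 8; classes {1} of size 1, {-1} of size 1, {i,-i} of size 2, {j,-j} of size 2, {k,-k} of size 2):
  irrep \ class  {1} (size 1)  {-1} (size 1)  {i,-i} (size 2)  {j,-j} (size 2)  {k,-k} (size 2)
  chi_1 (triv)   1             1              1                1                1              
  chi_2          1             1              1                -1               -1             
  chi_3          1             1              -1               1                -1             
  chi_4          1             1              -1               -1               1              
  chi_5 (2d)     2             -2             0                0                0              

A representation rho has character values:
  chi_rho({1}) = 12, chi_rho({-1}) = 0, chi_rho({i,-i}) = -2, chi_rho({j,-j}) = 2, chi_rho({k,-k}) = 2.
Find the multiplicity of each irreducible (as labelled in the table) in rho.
Multiplicities: chi_1: 2, chi_2: 0, chi_3: 2, chi_4: 2, chi_5: 3.

Justification: Use <chi_rho, chi> = (1/|G|) sum_C |C| * chi_rho(C) * conj(chi(C)) with |G| = 8 for each irreducible chi in the table:
  <chi_rho, chi_1> = (1/8)[1*(12)*conj(1) + 1*(0)*conj(1) + 2*(-2)*conj(1) + 2*(2)*conj(1) + 2*(2)*conj(1)]
      = (1/8)[(12) + (0) + (-4) + (4) + (4)] = 16/8 = 2
  <chi_rho, chi_2> = (1/8)[1*(12)*conj(1) + 1*(0)*conj(1) + 2*(-2)*conj(1) + 2*(2)*conj(-1) + 2*(2)*conj(-1)]
      = (1/8)[(12) + (0) + (-4) + (-4) + (-4)] = 0/8 = 0
  <chi_rho, chi_3> = (1/8)[1*(12)*conj(1) + 1*(0)*conj(1) + 2*(-2)*conj(-1) + 2*(2)*conj(1) + 2*(2)*conj(-1)]
      = (1/8)[(12) + (0) + (4) + (4) + (-4)] = 16/8 = 2
  <chi_rho, chi_4> = (1/8)[1*(12)*conj(1) + 1*(0)*conj(1) + 2*(-2)*conj(-1) + 2*(2)*conj(-1) + 2*(2)*conj(1)]
      = (1/8)[(12) + (0) + (4) + (-4) + (4)] = 16/8 = 2
  <chi_rho, chi_5> = (1/8)[1*(12)*conj(2) + 1*(0)*conj(-2) + 2*(-2)*conj(0) + 2*(2)*conj(0) + 2*(2)*conj(0)]
      = (1/8)[(24) + (0) + (0) + (0) + (0)] = 24/8 = 3
Dimension check: dim(rho) = sum (mult * dim) = 2*1 + 0*1 + 2*1 + 2*1 + 3*2 = 12 = chi_rho(e) = 12.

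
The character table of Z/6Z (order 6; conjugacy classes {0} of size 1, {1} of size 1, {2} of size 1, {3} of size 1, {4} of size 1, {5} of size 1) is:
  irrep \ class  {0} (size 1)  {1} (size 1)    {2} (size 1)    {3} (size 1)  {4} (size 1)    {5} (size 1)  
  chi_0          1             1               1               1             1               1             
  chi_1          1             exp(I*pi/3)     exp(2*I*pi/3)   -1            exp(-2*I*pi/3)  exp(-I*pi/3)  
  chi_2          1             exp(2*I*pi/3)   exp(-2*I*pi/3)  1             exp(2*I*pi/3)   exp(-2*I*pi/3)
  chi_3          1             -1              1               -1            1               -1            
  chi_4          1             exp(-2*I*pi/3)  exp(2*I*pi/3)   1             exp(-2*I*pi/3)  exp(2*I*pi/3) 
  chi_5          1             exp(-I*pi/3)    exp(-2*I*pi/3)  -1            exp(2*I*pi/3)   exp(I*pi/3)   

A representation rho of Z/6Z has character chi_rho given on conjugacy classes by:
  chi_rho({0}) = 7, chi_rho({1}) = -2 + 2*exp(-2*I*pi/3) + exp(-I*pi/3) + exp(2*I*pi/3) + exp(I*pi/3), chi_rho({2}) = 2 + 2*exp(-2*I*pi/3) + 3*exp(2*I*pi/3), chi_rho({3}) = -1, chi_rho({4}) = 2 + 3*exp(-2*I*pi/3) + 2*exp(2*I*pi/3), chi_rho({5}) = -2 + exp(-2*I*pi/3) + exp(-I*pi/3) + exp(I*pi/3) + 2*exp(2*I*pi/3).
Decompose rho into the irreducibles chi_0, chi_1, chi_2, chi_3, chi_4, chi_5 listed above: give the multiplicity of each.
Multiplicities: chi_0: 0, chi_1: 1, chi_2: 1, chi_3: 2, chi_4: 2, chi_5: 1.

Justification: Use <chi_rho, chi> = (1/|G|) sum_C |C| * chi_rho(C) * conj(chi(C)) with |G| = 6 for each irreducible chi in the table:
  <chi_rho, chi_0> = (1/6)[1*(7)*conj(1) + 1*(-2 + 2*exp(-2*I*pi/3) + exp(-I*pi/3) + exp(2*I*pi/3) + exp(I*pi/3))*conj(1) + 1*(2 + 2*exp(-2*I*pi/3) + 3*exp(2*I*pi/3))*conj(1) + 1*(-1)*conj(1) + 1*(2 + 3*exp(-2*I*pi/3) + 2*exp(2*I*pi/3))*conj(1) + 1*(-2 + exp(-2*I*pi/3) + exp(-I*pi/3) + exp(I*pi/3) + 2*exp(2*I*pi/3))*conj(1)]
      = (1/6)[(7) + (-2 + 2*exp(-2*I*pi/3) + exp(-I*pi/3) + exp(2*I*pi/3) + exp(I*pi/3)) + (2 + 2*exp(-2*I*pi/3) + 3*exp(2*I*pi/3)) + (-1) + (2 + 3*exp(-2*I*pi/3) + 2*exp(2*I*pi/3)) + (-2 + exp(-2*I*pi/3) + exp(-I*pi/3) + exp(I*pi/3) + 2*exp(2*I*pi/3))] = 0/6 = 0
  <chi_rho, chi_1> = (1/6)[1*(7)*conj(1) + 1*(-2 + 2*exp(-2*I*pi/3) + exp(-I*pi/3) + exp(2*I*pi/3) + exp(I*pi/3))*conj(exp(I*pi/3)) + 1*(2 + 2*exp(-2*I*pi/3) + 3*exp(2*I*pi/3))*conj(exp(2*I*pi/3)) + 1*(-1)*conj(-1) + 1*(2 + 3*exp(-2*I*pi/3) + 2*exp(2*I*pi/3))*conj(exp(-2*I*pi/3)) + 1*(-2 + exp(-2*I*pi/3) + exp(-I*pi/3) + exp(I*pi/3) + 2*exp(2*I*pi/3))*conj(exp(-I*pi/3))]
      = (1/6)[(7) + (-1 + exp(-2*I*pi/3) + exp(I*pi/3) - 2*exp(-I*pi/3)) + (1) + (1) + (1) + (-1 - 2*exp(I*pi/3) + exp(-I*pi/3) + exp(2*I*pi/3))] = 6/6 = 1
  <chi_rho, chi_2> = (1/6)[1*(7)*conj(1) + 1*(-2 + 2*exp(-2*I*pi/3) + exp(-I*pi/3) + exp(2*I*pi/3) + exp(I*pi/3))*conj(exp(2*I*pi/3)) + 1*(2 + 2*exp(-2*I*pi/3) + 3*exp(2*I*pi/3))*conj(exp(-2*I*pi/3)) + 1*(-1)*conj(1) + 1*(2 + 3*exp(-2*I*pi/3) + 2*exp(2*I*pi/3))*conj(exp(2*I*pi/3)) + 1*(-2 + exp(-2*I*pi/3) + exp(-I*pi/3) + exp(I*pi/3) + 2*exp(2*I*pi/3))*conj(exp(-2*I*pi/3))]
      = (1/6)[(7) + (exp(-I*pi/3) + 2*exp(2*I*pi/3) - 2*exp(-2*I*pi/3)) + (2 + 3*exp(-2*I*pi/3) + 2*exp(2*I*pi/3)) + (-1) + (2 + 2*exp(-2*I*pi/3) + 3*exp(2*I*pi/3)) + (2*exp(-2*I*pi/3) - 2*exp(2*I*pi/3) + exp(I*pi/3))] = 6/6 = 1
  <chi_rho, chi_3> = (1/6)[1*(7)*conj(1) + 1*(-2 + 2*exp(-2*I*pi/3) + exp(-I*pi/3) + exp(2*I*pi/3) + exp(I*pi/3))*conj(-1) + 1*(2 + 2*exp(-2*I*pi/3) + 3*exp(2*I*pi/3))*conj(1) + 1*(-1)*conj(-1) + 1*(2 + 3*exp(-2*I*pi/3) + 2*exp(2*I*pi/3))*conj(1) + 1*(-2 + exp(-2*I*pi/3) + exp(-I*pi/3) + exp(I*pi/3) + 2*exp(2*I*pi/3))*conj(-1)]
      = (1/6)[(7) + (2 - exp(I*pi/3) - exp(2*I*pi/3) - exp(-I*pi/3) - 2*exp(-2*I*pi/3)) + (2 + 2*exp(-2*I*pi/3) + 3*exp(2*I*pi/3)) + (1) + (2 + 3*exp(-2*I*pi/3) + 2*exp(2*I*pi/3)) + (2 - 2*exp(2*I*pi/3) - exp(I*pi/3) - exp(-I*pi/3) - exp(-2*I*pi/3))] = 12/6 = 2
  <chi_rho, chi_4> = (1/6)[1*(7)*conj(1) + 1*(-2 + 2*exp(-2*I*pi/3) + exp(-I*pi/3) + exp(2*I*pi/3) + exp(I*pi/3))*conj(exp(-2*I*pi/3)) + 1*(2 + 2*exp(-2*I*pi/3) + 3*exp(2*I*pi/3))*conj(exp(2*I*pi/3)) + 1*(-1)*conj(1) + 1*(2 + 3*exp(-2*I*pi/3) + 2*exp(2*I*pi/3))*conj(exp(-2*I*pi/3)) + 1*(-2 + exp(-2*I*pi/3) + exp(-I*pi/3) + exp(I*pi/3) + 2*exp(2*I*pi/3))*conj(exp(2*I*pi/3))]
      = (1/6)[(7) + (1 - 2*exp(2*I*pi/3) + exp(-2*I*pi/3) + exp(I*pi/3)) + (1) + (-1) + (1) + (1 + exp(-I*pi/3) + exp(2*I*pi/3) - 2*exp(-2*I*pi/3))] = 12/6 = 2
  <chi_rho, chi_5> = (1/6)[1*(7)*conj(1) + 1*(-2 + 2*exp(-2*I*pi/3) + exp(-I*pi/3) + exp(2*I*pi/3) + exp(I*pi/3))*conj(exp(-I*pi/3)) + 1*(2 + 2*exp(-2*I*pi/3) + 3*exp(2*I*pi/3))*conj(exp(-2*I*pi/3)) + 1*(-1)*conj(-1) + 1*(2 + 3*exp(-2*I*pi/3) + 2*exp(2*I*pi/3))*conj(exp(2*I*pi/3)) + 1*(-2 + exp(-2*I*pi/3) + exp(-I*pi/3) + exp(I*pi/3) + 2*exp(2*I*pi/3))*conj(exp(I*pi/3))]
      = (1/6)[(7) + (-2*exp(I*pi/3) + 2*exp(-I*pi/3) + exp(2*I*pi/3)) + (2 + 3*exp(-2*I*pi/3) + 2*exp(2*I*pi/3)) + (1) + (2 + 2*exp(-2*I*pi/3) + 3*exp(2*I*pi/3)) + (exp(-2*I*pi/3) - 2*exp(-I*pi/3) + 2*exp(I*pi/3))] = 6/6 = 1
(Exp terms are combined using exp(i*s)*conj(exp(i*t)) = exp(i*(s-t)), and sums of them are collapsed using the identity that for every m > 1 the m distinct m-th roots of unity sum to 0, e.g. 1 + exp(2*I*pi/3) + exp(-2*I*pi/3) = 0.)
Dimension check: dim(rho) = sum (mult * dim) = 0*1 + 1*1 + 1*1 + 2*1 + 2*1 + 1*1 = 7 = chi_rho(e) = 7.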